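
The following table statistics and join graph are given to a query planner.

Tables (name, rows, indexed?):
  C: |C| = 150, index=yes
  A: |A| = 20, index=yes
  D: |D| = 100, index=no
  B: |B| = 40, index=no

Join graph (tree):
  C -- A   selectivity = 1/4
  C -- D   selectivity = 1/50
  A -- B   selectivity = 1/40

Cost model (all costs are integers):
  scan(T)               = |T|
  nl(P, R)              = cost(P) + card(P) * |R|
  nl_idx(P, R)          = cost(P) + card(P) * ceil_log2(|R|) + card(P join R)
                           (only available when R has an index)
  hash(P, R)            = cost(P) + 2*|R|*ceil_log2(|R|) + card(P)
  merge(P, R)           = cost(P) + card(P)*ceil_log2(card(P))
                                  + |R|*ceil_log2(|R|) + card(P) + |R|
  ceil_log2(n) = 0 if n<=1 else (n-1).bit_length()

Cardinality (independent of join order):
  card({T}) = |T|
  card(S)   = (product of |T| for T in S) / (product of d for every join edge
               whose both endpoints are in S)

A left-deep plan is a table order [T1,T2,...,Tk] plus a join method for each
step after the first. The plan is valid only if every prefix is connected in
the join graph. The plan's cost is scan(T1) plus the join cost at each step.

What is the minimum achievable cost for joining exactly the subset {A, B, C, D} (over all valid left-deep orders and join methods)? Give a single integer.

Selinger DP over subsets of {A,B,C,D}:
  {C}: scan cost=150, card=150
  {A}: scan cost=20, card=20
  {D}: scan cost=100, card=100
  {B}: scan cost=40, card=40
  {AC}: card=750; try (A,hash)→500, (C,nl_idx)→930, (C,merge)→1490, (A,merge)→1620, (A,nl_idx)→1650, (C,hash)→2440 …(+2); best=500 via (A,hash)
  {CD}: card=300; try (C,nl_idx)→1200, (D,hash)→1700, (C,merge)→2250, (D,merge)→2300, (C,hash)→2600, (C,nl)→15100 …(+1); best=1200 via (C,nl_idx)
  {AB}: card=20; try (A,nl_idx)→260, (A,hash)→280, (B,merge)→420, (A,merge)→440, (B,hash)→520, (B,nl)→820 …(+1); best=260 via (A,nl_idx)
  {ACD}: card=1500; try (A,hash)→1700, (D,hash)→2650, (A,nl_idx)→4200, (A,merge)→4320, (A,nl)→7200, (D,merge)→9550 …(+1); best=1700 via (A,hash)
  {ABC}: card=750; try (C,nl_idx)→1170, (C,merge)→1730, (B,hash)→1730, (C,hash)→2680, (C,nl)→3260, (B,merge)→9030 …(+1); best=1170 via (C,nl_idx)
  {ABCD}: card=1500; try (D,hash)→3320, (B,hash)→3680, (D,merge)→10220, (B,merge)→19980, (B,nl)→61700, (D,nl)→76170; best=3320 via (D,hash)

3320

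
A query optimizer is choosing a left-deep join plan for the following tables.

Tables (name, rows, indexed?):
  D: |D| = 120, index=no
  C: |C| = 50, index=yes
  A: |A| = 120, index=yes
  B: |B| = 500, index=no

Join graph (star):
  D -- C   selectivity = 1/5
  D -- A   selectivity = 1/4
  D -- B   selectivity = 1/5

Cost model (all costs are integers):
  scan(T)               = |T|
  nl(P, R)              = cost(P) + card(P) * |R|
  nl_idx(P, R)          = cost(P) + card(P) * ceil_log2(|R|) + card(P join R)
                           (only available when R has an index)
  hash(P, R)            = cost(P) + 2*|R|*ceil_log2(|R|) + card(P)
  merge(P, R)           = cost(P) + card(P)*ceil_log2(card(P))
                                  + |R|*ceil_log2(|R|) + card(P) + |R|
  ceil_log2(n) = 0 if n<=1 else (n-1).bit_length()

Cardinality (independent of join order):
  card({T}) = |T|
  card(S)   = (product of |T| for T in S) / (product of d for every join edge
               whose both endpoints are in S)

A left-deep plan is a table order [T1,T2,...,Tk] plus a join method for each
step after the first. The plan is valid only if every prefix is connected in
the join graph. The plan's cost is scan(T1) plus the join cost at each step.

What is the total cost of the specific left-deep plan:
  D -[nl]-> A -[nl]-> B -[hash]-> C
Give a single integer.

2175120

step 1: scan D: cost=120, card=120
step 2: join A via nl
    card(P join A) = 120*120/(4) = 3600
    cost = 120 + 120*120 = 14520
step 3: join B via nl
    card(P join B) = 3600*500/(5) = 360000
    cost = 14520 + 3600*500 = 1814520
step 4: join C via hash
    card(P join C) = 360000*50/(5) = 3600000
    cost = 1814520 + 2*50*6 + 360000 = 2175120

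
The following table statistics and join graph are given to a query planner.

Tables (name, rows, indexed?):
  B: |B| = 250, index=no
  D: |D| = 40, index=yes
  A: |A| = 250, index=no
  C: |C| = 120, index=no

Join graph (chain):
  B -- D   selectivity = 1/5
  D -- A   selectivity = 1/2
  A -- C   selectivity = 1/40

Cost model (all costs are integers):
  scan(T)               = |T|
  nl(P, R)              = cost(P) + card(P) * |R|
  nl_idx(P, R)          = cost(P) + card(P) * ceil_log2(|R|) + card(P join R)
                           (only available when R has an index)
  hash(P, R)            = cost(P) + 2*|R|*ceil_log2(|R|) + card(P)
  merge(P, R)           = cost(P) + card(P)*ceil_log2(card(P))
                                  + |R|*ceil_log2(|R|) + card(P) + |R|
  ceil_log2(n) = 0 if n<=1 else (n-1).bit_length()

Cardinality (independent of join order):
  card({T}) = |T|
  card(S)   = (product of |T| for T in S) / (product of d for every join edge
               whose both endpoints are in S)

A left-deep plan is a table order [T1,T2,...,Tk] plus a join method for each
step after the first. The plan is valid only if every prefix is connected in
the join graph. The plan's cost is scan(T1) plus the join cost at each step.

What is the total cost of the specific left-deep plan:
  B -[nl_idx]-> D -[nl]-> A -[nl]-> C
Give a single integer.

30503750

step 1: scan B: cost=250, card=250
step 2: join D via nl_idx
    card(P join D) = 250*40/(5) = 2000
    cost = 250 + 250*6 + 2000 = 3750
step 3: join A via nl
    card(P join A) = 2000*250/(2) = 250000
    cost = 3750 + 2000*250 = 503750
step 4: join C via nl
    card(P join C) = 250000*120/(40) = 750000
    cost = 503750 + 250000*120 = 30503750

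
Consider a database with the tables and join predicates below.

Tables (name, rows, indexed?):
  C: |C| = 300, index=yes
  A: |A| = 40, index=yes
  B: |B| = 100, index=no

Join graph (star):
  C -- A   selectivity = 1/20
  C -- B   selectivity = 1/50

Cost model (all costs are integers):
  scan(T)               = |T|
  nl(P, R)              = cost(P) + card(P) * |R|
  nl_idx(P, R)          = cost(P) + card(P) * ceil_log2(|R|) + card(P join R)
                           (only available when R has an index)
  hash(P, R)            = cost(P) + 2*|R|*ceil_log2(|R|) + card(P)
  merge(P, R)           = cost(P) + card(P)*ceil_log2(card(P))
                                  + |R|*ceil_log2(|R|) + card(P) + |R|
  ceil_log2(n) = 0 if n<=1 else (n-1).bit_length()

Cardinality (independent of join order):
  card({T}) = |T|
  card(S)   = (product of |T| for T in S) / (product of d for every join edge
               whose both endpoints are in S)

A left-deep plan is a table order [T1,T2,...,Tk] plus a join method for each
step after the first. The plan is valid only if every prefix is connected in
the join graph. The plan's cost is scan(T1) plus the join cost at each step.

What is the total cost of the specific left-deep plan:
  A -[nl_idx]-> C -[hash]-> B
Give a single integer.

3000

step 1: scan A: cost=40, card=40
step 2: join C via nl_idx
    card(P join C) = 40*300/(20) = 600
    cost = 40 + 40*9 + 600 = 1000
step 3: join B via hash
    card(P join B) = 600*100/(50) = 1200
    cost = 1000 + 2*100*7 + 600 = 3000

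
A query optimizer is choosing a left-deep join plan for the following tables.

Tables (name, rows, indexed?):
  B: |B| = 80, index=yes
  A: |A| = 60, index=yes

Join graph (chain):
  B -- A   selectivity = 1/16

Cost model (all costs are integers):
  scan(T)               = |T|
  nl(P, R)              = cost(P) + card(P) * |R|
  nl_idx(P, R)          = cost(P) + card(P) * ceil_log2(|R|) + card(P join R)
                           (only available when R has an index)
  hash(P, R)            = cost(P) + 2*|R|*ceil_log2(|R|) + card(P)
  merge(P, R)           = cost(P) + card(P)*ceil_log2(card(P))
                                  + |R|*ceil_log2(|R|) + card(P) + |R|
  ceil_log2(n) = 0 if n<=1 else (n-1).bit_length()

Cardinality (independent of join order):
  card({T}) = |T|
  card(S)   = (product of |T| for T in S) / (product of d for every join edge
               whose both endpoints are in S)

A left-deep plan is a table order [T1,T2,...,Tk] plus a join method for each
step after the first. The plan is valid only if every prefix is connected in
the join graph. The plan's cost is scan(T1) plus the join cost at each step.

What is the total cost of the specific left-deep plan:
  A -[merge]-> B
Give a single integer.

step 1: scan A: cost=60, card=60
step 2: join B via merge
    card(P join B) = 60*80/(16) = 300
    cost = 60 + 60*6 + 80*7 + 60 + 80 = 1120

1120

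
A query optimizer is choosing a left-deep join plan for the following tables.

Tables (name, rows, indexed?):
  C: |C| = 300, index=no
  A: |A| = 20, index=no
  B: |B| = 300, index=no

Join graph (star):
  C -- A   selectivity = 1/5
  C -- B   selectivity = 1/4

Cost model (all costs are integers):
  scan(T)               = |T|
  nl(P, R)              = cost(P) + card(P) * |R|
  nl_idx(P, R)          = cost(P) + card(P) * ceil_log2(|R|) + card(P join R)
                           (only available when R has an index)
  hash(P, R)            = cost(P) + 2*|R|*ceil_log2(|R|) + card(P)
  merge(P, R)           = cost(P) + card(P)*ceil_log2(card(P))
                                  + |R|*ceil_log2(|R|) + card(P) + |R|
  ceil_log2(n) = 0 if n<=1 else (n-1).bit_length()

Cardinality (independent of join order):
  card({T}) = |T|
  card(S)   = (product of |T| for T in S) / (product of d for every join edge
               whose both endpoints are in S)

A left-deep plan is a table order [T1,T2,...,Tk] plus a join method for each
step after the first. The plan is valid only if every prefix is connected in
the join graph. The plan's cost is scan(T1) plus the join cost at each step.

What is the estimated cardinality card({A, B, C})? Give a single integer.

90000

Tables in S: A(20), B(300), C(300)
Edges inside S: C-A(d=5), C-B(d=4)
numerator = 20 * 300 * 300 = 1800000
denominator = 5 * 4 = 20
card(S) = 1800000 / 20 = 90000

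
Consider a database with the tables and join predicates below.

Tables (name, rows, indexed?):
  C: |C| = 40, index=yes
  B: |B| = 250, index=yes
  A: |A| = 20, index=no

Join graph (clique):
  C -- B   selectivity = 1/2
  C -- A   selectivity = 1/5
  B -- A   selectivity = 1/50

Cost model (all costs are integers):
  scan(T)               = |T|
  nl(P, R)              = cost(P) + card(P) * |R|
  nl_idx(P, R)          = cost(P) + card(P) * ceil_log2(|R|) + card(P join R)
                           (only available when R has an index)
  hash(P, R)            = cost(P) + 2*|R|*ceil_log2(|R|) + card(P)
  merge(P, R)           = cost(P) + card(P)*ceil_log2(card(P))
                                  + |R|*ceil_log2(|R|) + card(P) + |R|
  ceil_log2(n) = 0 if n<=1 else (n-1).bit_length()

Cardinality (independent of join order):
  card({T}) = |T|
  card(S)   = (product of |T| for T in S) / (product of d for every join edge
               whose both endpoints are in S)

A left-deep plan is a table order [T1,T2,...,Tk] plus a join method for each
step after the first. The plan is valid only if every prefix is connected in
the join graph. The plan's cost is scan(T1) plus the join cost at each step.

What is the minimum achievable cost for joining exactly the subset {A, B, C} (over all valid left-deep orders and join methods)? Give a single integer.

Selinger DP over subsets of {A,B,C}:
  {C}: scan cost=40, card=40
  {B}: scan cost=250, card=250
  {A}: scan cost=20, card=20
  {BC}: card=5000; try (C,hash)→980, (B,merge)→2570, (C,merge)→2780, (B,hash)→4080, (B,nl_idx)→5360, (C,nl_idx)→6750 …(+2); best=980 via (C,hash)
  {AC}: card=160; try (A,hash)→280, (C,nl_idx)→300, (C,merge)→420, (A,merge)→440, (C,hash)→520, (C,nl)→820 …(+1); best=280 via (A,hash)
  {AB}: card=100; try (B,nl_idx)→280, (A,hash)→700, (B,merge)→2390, (A,merge)→2620, (B,hash)→4040, (B,nl)→5020 …(+1); best=280 via (B,nl_idx)
  {ABC}: card=400; try (C,hash)→860, (C,nl_idx)→1280, (C,merge)→1360, (B,nl_idx)→1960, (B,merge)→3970, (C,nl)→4280 …(+5); best=860 via (C,hash)

860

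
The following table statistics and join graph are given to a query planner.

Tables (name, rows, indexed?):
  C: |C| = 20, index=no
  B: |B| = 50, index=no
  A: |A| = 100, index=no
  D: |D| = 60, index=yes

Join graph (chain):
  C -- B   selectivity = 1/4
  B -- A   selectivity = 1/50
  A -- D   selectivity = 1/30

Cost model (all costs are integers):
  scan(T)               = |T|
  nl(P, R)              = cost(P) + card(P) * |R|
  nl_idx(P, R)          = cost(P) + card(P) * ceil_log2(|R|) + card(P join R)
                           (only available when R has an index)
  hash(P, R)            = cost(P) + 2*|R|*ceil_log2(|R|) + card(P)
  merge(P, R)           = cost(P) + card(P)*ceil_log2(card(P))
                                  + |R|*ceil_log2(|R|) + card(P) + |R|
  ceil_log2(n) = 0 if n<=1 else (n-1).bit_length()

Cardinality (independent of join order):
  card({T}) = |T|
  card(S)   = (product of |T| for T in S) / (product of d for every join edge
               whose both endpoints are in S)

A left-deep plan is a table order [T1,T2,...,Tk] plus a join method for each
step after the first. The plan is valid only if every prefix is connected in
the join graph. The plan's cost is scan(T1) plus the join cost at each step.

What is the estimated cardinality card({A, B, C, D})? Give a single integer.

Tables in S: A(100), B(50), C(20), D(60)
Edges inside S: C-B(d=4), B-A(d=50), A-D(d=30)
numerator = 100 * 50 * 20 * 60 = 6000000
denominator = 4 * 50 * 30 = 6000
card(S) = 6000000 / 6000 = 1000

1000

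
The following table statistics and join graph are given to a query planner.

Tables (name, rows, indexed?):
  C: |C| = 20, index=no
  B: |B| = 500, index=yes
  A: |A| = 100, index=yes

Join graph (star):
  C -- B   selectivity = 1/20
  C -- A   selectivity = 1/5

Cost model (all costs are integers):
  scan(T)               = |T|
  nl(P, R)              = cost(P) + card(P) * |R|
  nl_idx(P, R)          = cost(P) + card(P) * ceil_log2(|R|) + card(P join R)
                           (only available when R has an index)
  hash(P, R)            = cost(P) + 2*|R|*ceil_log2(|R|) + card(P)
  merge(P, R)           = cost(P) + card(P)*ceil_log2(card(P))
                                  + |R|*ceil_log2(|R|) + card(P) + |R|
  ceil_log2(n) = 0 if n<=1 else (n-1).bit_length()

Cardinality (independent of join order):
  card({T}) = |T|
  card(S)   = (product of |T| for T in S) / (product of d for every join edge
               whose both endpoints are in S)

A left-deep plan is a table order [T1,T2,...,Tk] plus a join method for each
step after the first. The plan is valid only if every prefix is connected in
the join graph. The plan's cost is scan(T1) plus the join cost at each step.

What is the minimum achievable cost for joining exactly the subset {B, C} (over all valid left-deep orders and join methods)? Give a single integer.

700

Selinger DP over subsets of {B,C}:
  {C}: scan cost=20, card=20
  {B}: scan cost=500, card=500
  {BC}: card=500; try (B,nl_idx)→700, (C,hash)→1200, (B,merge)→5140, (C,merge)→5620, (B,hash)→9040, (B,nl)→10020 …(+1); best=700 via (B,nl_idx)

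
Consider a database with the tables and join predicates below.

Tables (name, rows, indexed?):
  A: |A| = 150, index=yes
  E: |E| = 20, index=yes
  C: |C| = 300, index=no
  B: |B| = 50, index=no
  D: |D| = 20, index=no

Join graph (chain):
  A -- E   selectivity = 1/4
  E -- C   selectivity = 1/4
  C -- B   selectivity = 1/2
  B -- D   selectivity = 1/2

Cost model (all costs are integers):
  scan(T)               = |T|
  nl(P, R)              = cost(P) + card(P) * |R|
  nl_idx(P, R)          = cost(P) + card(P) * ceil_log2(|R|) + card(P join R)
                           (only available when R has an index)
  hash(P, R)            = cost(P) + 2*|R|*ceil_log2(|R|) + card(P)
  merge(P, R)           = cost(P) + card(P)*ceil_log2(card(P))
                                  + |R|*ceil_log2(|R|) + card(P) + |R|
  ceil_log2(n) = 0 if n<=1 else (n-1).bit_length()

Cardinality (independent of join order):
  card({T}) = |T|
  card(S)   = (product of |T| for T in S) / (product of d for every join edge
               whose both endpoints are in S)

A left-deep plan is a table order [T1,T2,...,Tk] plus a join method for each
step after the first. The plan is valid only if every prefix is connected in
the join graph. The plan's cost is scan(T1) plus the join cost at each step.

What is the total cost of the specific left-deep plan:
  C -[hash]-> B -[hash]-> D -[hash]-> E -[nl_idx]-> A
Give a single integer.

17146600

step 1: scan C: cost=300, card=300
step 2: join B via hash
    card(P join B) = 300*50/(2) = 7500
    cost = 300 + 2*50*6 + 300 = 1200
step 3: join D via hash
    card(P join D) = 7500*20/(2) = 75000
    cost = 1200 + 2*20*5 + 7500 = 8900
step 4: join E via hash
    card(P join E) = 75000*20/(4) = 375000
    cost = 8900 + 2*20*5 + 75000 = 84100
step 5: join A via nl_idx
    card(P join A) = 375000*150/(4) = 14062500
    cost = 84100 + 375000*8 + 14062500 = 17146600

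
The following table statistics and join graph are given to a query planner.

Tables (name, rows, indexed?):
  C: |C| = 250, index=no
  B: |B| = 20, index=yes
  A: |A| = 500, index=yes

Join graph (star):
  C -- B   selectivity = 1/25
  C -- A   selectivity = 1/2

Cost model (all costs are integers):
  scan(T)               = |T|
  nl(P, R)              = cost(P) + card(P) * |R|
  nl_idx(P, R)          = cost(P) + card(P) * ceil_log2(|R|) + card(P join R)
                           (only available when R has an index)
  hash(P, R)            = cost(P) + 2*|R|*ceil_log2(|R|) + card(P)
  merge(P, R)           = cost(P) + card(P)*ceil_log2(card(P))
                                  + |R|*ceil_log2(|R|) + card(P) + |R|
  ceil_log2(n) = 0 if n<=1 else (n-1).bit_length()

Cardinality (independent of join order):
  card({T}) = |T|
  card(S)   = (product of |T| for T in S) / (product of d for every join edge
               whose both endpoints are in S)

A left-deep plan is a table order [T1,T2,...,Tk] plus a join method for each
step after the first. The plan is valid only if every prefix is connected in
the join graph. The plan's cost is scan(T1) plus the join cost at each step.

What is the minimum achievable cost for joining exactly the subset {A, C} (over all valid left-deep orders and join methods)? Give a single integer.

Selinger DP over subsets of {A,C}:
  {C}: scan cost=250, card=250
  {A}: scan cost=500, card=500
  {AC}: card=62500; try (C,hash)→5000, (A,merge)→7500, (C,merge)→7750, (A,hash)→9500, (A,nl_idx)→65000, (A,nl)→125250 …(+1); best=5000 via (C,hash)

5000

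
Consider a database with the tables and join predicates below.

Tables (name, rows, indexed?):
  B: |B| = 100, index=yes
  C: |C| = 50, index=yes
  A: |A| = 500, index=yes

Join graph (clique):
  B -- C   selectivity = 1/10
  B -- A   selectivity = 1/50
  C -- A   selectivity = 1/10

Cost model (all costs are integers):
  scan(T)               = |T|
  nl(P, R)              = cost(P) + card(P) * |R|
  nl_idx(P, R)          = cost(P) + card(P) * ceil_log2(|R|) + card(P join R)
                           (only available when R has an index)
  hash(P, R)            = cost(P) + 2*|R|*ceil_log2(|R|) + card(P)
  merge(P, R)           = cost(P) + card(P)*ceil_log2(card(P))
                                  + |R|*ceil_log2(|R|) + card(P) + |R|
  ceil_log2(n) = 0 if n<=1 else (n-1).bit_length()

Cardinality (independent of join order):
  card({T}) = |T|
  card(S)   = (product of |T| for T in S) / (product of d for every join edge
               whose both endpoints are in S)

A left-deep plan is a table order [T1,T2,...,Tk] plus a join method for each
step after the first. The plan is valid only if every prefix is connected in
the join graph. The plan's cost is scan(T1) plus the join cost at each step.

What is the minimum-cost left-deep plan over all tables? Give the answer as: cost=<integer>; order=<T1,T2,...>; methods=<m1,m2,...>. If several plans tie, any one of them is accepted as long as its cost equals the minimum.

cost=3600; order=B,A,C; methods=nl_idx,hash

Selinger DP (subsets sized 1..n):
  {B}: scan cost=100, card=100
  {C}: scan cost=50, card=50
  {A}: scan cost=500, card=500
  {BC}: card=500; try (C,hash)→800, (B,nl_idx)→900, (C,nl_idx)→1200, (B,merge)→1200, (C,merge)→1250, (B,hash)→1500 …(+2); best=800 via (C,hash)
  {AB}: card=1000; try (A,nl_idx)→2000, (B,hash)→2400, (B,nl_idx)→5000, (A,merge)→5900, (B,merge)→6300, (A,hash)→9200 …(+2); best=2000 via (A,nl_idx)
  {AC}: card=2500; try (C,hash)→1600, (A,nl_idx)→3000, (A,merge)→5400, (C,merge)→5850, (C,nl_idx)→6000, (A,hash)→9100 …(+2); best=1600 via (C,hash)
  {ABC}: card=500; try (C,hash)→3600, (B,hash)→5500, (A,nl_idx)→5800, (C,nl_idx)→8500, (A,hash)→10300, (A,merge)→10800 …(+6); best=3600 via (C,hash)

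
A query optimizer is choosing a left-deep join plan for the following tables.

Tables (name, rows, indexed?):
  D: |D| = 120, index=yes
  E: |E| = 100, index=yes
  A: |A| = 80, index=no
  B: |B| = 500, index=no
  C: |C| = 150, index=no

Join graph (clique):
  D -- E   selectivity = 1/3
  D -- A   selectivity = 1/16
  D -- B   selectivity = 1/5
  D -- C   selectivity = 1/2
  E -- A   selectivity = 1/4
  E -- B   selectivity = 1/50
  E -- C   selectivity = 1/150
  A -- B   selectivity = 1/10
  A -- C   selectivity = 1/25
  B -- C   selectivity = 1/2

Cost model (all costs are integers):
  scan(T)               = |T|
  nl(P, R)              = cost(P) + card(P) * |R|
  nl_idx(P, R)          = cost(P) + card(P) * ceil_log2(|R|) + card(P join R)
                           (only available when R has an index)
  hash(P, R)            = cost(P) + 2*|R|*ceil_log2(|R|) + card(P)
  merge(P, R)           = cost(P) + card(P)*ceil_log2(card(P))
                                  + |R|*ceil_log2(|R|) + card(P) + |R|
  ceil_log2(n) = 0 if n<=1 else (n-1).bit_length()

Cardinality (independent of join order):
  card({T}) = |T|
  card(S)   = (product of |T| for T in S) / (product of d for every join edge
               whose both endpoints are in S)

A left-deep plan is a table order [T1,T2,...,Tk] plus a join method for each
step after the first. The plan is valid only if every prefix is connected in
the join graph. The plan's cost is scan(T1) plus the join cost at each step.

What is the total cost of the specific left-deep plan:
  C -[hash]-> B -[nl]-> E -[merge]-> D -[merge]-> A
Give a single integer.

3789900

step 1: scan C: cost=150, card=150
step 2: join B via hash
    card(P join B) = 150*500/(2) = 37500
    cost = 150 + 2*500*9 + 150 = 9300
step 3: join E via nl
    card(P join E) = 37500*100/(50*150) = 500
    cost = 9300 + 37500*100 = 3759300
step 4: join D via merge
    card(P join D) = 500*120/(3*5*2) = 2000
    cost = 3759300 + 500*9 + 120*7 + 500 + 120 = 3765260
step 5: join A via merge
    card(P join A) = 2000*80/(16*4*10*25) = 10
    cost = 3765260 + 2000*11 + 80*7 + 2000 + 80 = 3789900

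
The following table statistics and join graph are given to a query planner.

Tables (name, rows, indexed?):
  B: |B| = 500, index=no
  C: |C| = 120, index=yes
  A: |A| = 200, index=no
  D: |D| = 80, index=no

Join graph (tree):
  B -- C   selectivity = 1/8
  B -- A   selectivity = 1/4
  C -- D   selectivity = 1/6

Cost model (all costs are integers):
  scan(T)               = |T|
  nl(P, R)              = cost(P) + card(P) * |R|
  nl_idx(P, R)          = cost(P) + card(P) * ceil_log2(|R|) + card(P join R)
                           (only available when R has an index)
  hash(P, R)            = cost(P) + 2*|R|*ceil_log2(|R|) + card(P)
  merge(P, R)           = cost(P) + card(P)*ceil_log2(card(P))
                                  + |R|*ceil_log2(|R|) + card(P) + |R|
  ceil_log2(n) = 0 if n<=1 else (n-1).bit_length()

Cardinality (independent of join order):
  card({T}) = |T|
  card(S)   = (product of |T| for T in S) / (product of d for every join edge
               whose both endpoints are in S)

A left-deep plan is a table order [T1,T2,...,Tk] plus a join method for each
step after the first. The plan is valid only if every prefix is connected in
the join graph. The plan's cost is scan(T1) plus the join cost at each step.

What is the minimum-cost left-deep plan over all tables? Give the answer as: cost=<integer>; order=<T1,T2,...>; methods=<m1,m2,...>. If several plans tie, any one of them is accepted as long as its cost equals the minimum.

Selinger DP (subsets sized 1..n):
  {B}: scan cost=500, card=500
  {C}: scan cost=120, card=120
  {A}: scan cost=200, card=200
  {D}: scan cost=80, card=80
  {BC}: card=7500; try (C,hash)→2680, (B,merge)→6080, (C,merge)→6460, (B,hash)→9240, (C,nl_idx)→11500, (B,nl)→60120 …(+1); best=2680 via (C,hash)
  {AB}: card=25000; try (A,hash)→4200, (B,merge)→7000, (A,merge)→7300, (B,hash)→9400, (B,nl)→100200, (A,nl)→100500; best=4200 via (A,hash)
  {CD}: card=1600; try (D,hash)→1360, (C,merge)→1680, (D,merge)→1720, (C,hash)→1840, (C,nl_idx)→2240, (C,nl)→9680 …(+1); best=1360 via (D,hash)
  {ABC}: card=375000; try (A,hash)→13380, (C,hash)→30880, (A,merge)→109480, (C,merge)→405160, (C,nl_idx)→554200, (A,nl)→1502680 …(+1); best=13380 via (A,hash)
  {BCD}: card=100000; try (D,hash)→11300, (B,hash)→11960, (B,merge)→25560, (D,merge)→108320, (D,nl)→602680, (B,nl)→801360; best=11300 via (D,hash)
  {ABCD}: card=5000000; try (A,hash)→114500, (D,hash)→389500, (A,merge)→1813100, (D,merge)→7514020, (A,nl)→20011300, (D,nl)→30013380; best=114500 via (A,hash)

cost=114500; order=B,C,D,A; methods=hash,hash,hash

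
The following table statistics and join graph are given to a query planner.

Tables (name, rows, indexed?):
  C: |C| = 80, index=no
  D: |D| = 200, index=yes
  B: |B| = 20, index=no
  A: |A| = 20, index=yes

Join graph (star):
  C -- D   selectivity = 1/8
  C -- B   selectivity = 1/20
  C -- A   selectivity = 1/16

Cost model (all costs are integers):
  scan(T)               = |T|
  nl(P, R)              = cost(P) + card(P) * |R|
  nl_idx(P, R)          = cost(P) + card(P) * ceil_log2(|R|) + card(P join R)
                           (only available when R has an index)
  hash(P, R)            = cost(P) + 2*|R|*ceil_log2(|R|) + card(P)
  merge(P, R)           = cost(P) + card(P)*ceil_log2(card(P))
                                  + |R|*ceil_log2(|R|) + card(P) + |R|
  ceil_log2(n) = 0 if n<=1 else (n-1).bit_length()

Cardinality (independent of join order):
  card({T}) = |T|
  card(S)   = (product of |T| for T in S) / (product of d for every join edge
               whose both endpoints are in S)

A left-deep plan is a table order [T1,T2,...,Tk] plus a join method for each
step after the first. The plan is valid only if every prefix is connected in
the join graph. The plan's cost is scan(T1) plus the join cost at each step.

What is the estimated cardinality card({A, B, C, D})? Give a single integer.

Tables in S: A(20), B(20), C(80), D(200)
Edges inside S: C-D(d=8), C-B(d=20), C-A(d=16)
numerator = 20 * 20 * 80 * 200 = 6400000
denominator = 8 * 20 * 16 = 2560
card(S) = 6400000 / 2560 = 2500

2500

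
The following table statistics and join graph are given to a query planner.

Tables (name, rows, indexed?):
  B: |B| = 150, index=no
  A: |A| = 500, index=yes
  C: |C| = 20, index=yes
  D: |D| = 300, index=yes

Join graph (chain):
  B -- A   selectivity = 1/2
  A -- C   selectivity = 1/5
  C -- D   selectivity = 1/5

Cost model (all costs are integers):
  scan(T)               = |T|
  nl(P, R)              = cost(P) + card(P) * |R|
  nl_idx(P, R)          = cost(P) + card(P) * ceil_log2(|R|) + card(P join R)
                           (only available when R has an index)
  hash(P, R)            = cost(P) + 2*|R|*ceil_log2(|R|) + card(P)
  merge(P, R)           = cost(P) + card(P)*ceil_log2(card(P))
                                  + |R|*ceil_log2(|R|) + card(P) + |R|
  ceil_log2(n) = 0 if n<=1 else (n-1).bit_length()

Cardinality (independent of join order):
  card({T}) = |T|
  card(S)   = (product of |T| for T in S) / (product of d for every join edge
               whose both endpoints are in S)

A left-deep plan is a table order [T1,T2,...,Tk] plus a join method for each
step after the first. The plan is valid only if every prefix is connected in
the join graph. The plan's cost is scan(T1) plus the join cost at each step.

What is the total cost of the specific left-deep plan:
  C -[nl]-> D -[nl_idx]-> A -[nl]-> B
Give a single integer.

step 1: scan C: cost=20, card=20
step 2: join D via nl
    card(P join D) = 20*300/(5) = 1200
    cost = 20 + 20*300 = 6020
step 3: join A via nl_idx
    card(P join A) = 1200*500/(5) = 120000
    cost = 6020 + 1200*9 + 120000 = 136820
step 4: join B via nl
    card(P join B) = 120000*150/(2) = 9000000
    cost = 136820 + 120000*150 = 18136820

18136820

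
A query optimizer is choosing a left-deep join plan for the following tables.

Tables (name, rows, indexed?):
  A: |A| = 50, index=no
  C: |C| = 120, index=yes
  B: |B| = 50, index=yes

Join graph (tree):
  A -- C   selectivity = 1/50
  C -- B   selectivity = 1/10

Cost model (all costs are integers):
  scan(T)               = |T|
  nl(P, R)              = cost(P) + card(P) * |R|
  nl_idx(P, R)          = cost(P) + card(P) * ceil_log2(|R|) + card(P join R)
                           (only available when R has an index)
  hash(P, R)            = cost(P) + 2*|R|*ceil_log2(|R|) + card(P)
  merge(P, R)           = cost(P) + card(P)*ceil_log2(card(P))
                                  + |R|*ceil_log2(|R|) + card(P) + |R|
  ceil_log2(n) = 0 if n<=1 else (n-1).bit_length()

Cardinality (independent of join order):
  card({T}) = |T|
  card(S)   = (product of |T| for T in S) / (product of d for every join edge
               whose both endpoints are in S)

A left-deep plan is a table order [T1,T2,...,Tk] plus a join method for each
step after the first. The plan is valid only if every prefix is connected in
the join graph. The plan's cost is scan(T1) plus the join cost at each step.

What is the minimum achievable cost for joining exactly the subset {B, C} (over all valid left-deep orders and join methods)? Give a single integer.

840

Selinger DP over subsets of {B,C}:
  {C}: scan cost=120, card=120
  {B}: scan cost=50, card=50
  {BC}: card=600; try (B,hash)→840, (C,nl_idx)→1000, (C,merge)→1360, (B,merge)→1430, (B,nl_idx)→1440, (C,hash)→1780 …(+2); best=840 via (B,hash)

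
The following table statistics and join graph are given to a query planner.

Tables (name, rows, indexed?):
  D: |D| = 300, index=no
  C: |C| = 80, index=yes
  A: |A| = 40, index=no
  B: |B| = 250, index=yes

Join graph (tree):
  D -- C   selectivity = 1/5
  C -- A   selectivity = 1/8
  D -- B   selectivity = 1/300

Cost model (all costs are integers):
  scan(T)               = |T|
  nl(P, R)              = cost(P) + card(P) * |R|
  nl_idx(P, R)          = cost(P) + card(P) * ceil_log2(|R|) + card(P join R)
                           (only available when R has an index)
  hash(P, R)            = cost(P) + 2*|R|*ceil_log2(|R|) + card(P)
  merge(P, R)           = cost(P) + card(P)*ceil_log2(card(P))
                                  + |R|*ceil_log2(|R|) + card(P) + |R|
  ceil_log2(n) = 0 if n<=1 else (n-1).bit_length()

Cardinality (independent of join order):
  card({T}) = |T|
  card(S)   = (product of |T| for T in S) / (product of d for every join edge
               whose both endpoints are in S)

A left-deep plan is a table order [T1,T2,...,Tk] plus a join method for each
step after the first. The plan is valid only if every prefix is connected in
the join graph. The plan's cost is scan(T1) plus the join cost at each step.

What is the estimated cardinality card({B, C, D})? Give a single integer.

4000

Tables in S: B(250), C(80), D(300)
Edges inside S: D-C(d=5), D-B(d=300)
numerator = 250 * 80 * 300 = 6000000
denominator = 5 * 300 = 1500
card(S) = 6000000 / 1500 = 4000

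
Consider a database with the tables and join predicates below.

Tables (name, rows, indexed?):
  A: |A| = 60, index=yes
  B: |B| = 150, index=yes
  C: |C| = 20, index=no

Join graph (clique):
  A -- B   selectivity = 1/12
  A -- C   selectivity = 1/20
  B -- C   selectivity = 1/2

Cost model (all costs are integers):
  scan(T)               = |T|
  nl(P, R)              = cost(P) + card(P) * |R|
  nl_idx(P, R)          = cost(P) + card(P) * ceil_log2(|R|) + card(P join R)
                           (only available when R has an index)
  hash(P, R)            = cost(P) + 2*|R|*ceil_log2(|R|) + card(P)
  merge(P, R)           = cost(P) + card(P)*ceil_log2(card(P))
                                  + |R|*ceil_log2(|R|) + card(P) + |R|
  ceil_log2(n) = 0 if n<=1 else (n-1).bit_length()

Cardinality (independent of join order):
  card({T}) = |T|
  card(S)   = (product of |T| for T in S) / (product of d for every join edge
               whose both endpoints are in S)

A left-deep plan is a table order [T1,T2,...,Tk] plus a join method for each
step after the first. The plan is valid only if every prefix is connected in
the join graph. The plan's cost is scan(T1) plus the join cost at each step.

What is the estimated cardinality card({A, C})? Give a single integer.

Tables in S: A(60), C(20)
Edges inside S: A-C(d=20)
numerator = 60 * 20 = 1200
denominator = 20 = 20
card(S) = 1200 / 20 = 60

60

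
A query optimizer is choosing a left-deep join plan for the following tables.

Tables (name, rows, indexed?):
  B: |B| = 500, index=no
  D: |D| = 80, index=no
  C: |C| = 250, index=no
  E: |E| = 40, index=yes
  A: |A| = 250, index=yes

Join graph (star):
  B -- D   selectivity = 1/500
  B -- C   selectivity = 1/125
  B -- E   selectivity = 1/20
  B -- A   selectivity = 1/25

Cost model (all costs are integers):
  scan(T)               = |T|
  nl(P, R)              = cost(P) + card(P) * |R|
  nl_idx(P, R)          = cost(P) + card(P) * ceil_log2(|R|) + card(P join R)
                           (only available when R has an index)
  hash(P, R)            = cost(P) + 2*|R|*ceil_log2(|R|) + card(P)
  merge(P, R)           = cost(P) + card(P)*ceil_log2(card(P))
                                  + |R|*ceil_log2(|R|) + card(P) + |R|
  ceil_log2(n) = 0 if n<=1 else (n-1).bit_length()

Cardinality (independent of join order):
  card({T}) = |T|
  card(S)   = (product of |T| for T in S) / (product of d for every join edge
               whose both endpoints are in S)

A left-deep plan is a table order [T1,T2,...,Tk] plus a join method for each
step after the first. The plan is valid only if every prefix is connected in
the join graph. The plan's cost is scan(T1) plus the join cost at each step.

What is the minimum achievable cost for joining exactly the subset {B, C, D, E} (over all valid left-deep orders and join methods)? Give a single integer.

Selinger DP over subsets of {B,C,D,E}:
  {B}: scan cost=500, card=500
  {D}: scan cost=80, card=80
  {C}: scan cost=250, card=250
  {E}: scan cost=40, card=40
  {BD}: card=80; try (D,hash)→2120, (B,merge)→5720, (D,merge)→6140, (B,hash)→9160, (B,nl)→40080, (D,nl)→40500; best=2120 via (D,hash)
  {BC}: card=1000; try (C,hash)→5000, (B,merge)→7500, (C,merge)→7750, (B,hash)→9500, (B,nl)→125250, (C,nl)→125500; best=5000 via (C,hash)
  {BE}: card=1000; try (E,hash)→1480, (E,nl_idx)→4500, (B,merge)→5320, (E,merge)→5780, (B,hash)→9080, (B,nl)→20040 …(+1); best=1480 via (E,hash)
  {BCD}: card=160; try (C,merge)→5010, (C,hash)→6200, (D,hash)→7120, (D,merge)→16640, (C,nl)→22120, (D,nl)→85000; best=5010 via (C,merge)
  {BDE}: card=160; try (E,hash)→2680, (E,nl_idx)→2760, (E,merge)→3040, (D,hash)→3600, (E,nl)→5320, (D,merge)→13120 …(+1); best=2680 via (E,hash)
  {BCE}: card=2000; try (E,hash)→6480, (C,hash)→6480, (E,nl_idx)→13000, (C,merge)→14730, (E,merge)→16280, (E,nl)→45000 …(+1); best=6480 via (E,hash)
  {BCDE}: card=320; try (E,hash)→5650, (E,nl_idx)→6290, (C,merge)→6370, (E,merge)→6730, (C,hash)→6840, (D,hash)→9600 …(+4); best=5650 via (E,hash)

5650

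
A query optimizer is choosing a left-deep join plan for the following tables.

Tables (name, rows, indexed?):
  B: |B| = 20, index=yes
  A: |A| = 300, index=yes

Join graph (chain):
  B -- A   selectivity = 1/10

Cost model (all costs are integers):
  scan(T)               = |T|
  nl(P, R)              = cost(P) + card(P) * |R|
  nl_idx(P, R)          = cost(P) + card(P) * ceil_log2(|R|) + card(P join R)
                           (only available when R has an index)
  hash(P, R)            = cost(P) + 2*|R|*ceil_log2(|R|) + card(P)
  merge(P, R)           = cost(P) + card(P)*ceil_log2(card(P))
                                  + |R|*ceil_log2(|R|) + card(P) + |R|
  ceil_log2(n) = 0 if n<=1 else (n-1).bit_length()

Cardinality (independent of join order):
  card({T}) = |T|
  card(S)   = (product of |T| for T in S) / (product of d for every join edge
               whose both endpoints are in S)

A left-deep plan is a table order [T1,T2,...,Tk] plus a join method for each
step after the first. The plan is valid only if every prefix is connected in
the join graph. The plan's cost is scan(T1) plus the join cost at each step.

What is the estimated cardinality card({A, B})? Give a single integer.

Tables in S: A(300), B(20)
Edges inside S: B-A(d=10)
numerator = 300 * 20 = 6000
denominator = 10 = 10
card(S) = 6000 / 10 = 600

600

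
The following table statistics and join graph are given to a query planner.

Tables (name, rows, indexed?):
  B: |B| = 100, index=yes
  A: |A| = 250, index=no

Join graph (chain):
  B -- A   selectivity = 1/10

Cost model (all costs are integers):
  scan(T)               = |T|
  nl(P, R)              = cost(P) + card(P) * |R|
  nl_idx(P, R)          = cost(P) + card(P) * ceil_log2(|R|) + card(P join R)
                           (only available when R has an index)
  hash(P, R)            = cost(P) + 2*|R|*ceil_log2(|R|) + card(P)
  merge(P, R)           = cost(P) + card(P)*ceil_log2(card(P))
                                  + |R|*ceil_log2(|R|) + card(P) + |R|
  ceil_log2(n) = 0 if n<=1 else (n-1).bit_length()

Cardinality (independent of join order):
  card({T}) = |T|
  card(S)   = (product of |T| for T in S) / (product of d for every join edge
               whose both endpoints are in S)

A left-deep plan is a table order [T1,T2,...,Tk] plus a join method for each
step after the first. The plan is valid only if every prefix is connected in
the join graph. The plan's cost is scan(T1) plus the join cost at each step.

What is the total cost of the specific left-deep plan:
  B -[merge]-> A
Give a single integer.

3150

step 1: scan B: cost=100, card=100
step 2: join A via merge
    card(P join A) = 100*250/(10) = 2500
    cost = 100 + 100*7 + 250*8 + 100 + 250 = 3150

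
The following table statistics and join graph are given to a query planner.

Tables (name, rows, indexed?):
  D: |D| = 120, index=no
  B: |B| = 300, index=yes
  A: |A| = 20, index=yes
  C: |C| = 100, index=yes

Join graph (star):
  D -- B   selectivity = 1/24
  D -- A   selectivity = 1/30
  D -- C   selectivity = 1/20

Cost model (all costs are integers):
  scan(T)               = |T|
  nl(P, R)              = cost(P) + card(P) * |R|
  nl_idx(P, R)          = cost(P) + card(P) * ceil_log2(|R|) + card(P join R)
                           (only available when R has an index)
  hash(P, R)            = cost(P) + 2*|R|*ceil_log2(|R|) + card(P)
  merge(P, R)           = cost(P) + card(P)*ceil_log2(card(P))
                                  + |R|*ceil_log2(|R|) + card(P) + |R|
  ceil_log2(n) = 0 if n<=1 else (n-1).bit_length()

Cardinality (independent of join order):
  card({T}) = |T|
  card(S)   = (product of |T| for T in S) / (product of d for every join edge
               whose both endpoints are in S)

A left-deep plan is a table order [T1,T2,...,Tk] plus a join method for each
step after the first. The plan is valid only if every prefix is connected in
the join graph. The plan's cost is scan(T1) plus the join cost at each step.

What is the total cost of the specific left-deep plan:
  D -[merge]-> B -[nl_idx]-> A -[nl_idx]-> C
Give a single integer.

step 1: scan D: cost=120, card=120
step 2: join B via merge
    card(P join B) = 120*300/(24) = 1500
    cost = 120 + 120*7 + 300*9 + 120 + 300 = 4080
step 3: join A via nl_idx
    card(P join A) = 1500*20/(30) = 1000
    cost = 4080 + 1500*5 + 1000 = 12580
step 4: join C via nl_idx
    card(P join C) = 1000*100/(20) = 5000
    cost = 12580 + 1000*7 + 5000 = 24580

24580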